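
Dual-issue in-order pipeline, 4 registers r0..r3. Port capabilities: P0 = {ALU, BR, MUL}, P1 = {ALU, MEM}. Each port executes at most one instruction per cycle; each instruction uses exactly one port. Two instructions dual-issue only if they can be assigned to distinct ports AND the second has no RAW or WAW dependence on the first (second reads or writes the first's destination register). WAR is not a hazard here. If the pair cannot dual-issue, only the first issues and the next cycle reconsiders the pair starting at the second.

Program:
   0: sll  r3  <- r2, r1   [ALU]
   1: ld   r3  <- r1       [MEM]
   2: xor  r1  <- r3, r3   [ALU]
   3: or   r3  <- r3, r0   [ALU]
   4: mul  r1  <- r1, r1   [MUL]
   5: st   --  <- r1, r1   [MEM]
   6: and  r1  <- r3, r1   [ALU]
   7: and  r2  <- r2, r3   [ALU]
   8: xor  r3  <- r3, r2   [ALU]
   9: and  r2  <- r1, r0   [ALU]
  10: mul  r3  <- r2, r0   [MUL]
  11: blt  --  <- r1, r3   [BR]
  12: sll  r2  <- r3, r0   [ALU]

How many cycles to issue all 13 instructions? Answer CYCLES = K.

CYCLES = 9

0. sll @i0  | WAW r3
1. ld @i1  | RAW r3
2. xor+or @i2&i3  | 2-wide
3. mul @i4  | RAW r1
4. st+and @i5&i6  | 2-wide
5. and @i7  | RAW r2
6. xor+and @i8&i9  | 2-wide
7. mul @i10  | no-port MUL/BR
8. blt+sll @i11&i12  | 2-wide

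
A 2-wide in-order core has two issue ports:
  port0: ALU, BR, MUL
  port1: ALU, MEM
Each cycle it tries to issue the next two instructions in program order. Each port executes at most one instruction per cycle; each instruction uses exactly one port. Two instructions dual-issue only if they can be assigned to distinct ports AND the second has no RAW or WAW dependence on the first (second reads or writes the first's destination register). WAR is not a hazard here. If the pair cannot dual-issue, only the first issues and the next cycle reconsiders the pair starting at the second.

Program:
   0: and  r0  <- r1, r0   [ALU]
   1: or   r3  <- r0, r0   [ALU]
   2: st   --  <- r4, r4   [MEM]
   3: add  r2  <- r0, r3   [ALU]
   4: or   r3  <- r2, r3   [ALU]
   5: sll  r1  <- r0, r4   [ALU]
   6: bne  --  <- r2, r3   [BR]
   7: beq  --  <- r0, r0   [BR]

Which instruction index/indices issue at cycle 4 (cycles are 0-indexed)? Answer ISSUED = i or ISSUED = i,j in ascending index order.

#0 head=0: and.ALU i0 RAW r0
#1 head=1: or.ALU+st.MEM i1/i2 pair
#2 head=3: add.ALU i3 RAW r2
#3 head=4: or.ALU+sll.ALU i4/i5 pair
#4 head=6: bne.BR i6 no-port BR/BR
#5 head=7: beq.BR i7 tail

ISSUED = 6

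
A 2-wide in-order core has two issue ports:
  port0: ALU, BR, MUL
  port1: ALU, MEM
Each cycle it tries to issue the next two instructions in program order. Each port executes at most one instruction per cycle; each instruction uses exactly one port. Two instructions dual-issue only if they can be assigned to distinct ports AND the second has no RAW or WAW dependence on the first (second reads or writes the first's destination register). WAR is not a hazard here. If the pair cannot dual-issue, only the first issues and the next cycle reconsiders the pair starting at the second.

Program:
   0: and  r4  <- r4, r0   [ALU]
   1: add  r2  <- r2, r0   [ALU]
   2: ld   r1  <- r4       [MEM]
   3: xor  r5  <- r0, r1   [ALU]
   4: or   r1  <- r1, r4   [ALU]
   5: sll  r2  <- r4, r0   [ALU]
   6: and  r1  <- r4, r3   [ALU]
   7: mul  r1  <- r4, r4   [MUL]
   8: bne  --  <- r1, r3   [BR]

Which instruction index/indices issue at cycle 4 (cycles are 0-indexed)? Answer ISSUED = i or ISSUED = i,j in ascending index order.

ISSUED = 7

t=0 i0&i1:and/add ; dual
t=1 i2:ld ; RAW r1
t=2 i3&i4:xor/or ; dual
t=3 i5&i6:sll/and ; dual
t=4 i7:mul ; no-port MUL/BR
t=5 i8:bne ; tail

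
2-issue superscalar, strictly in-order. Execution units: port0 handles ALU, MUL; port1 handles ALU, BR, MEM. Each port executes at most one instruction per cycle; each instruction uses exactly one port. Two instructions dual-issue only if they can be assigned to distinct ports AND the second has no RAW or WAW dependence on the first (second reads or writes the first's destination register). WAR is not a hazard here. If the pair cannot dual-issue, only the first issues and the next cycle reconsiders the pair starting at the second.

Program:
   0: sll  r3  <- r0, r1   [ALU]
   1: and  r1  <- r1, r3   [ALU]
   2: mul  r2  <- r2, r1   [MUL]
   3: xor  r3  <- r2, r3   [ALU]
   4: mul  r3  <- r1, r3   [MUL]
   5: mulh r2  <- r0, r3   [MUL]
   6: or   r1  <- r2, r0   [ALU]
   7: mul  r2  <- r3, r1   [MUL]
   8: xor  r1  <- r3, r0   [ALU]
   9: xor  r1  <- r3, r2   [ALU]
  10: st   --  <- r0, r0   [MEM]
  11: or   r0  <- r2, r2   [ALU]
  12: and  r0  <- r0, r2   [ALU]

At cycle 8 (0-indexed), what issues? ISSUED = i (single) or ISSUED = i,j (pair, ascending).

ISSUED = 9,10

  cy0 -> i0 (sll) RAW r3
  cy1 -> i1 (and) RAW r1
  cy2 -> i2 (mul) RAW r2
  cy3 -> i3 (xor) RAW+WAW r3
  cy4 -> i4 (mul) no-port MUL/MUL
  cy5 -> i5 (mulh) RAW r2
  cy6 -> i6 (or) RAW r1
  cy7 -> i7+i8 (mul;xor) 2-wide
  cy8 -> i9+i10 (xor;st) 2-wide
  cy9 -> i11 (or) RAW+WAW r0
  cy10 -> i12 (and) tail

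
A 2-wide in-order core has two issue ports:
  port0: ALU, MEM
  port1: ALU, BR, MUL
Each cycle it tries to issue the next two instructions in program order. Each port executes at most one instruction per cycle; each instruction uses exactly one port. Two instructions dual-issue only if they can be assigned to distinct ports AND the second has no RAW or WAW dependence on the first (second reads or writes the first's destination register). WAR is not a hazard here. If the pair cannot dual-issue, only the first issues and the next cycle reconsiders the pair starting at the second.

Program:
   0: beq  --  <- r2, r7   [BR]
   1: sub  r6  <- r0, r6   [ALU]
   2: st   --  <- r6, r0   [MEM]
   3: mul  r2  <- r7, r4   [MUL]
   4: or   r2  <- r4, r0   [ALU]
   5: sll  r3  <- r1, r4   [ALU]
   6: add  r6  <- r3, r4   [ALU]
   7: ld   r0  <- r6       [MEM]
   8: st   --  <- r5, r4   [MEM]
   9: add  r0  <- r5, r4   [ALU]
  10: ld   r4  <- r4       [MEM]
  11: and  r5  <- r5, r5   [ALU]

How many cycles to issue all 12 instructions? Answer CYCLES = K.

c0: i0+i1 beq.BR/sub.ALU  pair
c1: i2+i3 st.MEM/mul.MUL  pair
c2: i4+i5 or.ALU/sll.ALU  pair
c3: i6 add.ALU  RAW r6
c4: i7 ld.MEM  no-port MEM/MEM
c5: i8+i9 st.MEM/add.ALU  pair
c6: i10+i11 ld.MEM/and.ALU  pair

CYCLES = 7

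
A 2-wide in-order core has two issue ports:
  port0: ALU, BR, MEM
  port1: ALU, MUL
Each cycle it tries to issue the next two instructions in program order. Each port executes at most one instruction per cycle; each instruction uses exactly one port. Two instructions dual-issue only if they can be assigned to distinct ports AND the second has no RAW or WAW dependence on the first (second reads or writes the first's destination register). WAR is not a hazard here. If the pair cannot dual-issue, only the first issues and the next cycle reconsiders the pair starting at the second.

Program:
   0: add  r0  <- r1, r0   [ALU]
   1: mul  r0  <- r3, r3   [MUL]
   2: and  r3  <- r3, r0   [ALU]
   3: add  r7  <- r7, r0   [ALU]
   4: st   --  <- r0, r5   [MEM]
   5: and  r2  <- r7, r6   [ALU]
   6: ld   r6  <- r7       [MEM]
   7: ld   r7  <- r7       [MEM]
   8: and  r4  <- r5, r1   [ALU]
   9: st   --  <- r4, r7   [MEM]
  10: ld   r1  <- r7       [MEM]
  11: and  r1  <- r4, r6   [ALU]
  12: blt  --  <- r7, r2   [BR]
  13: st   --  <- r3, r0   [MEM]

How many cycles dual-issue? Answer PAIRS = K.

PAIRS = 4

c0: i0 add  WAW r0
c1: i1 mul  RAW r0
c2: i2,i3 and;add  dual
c3: i4,i5 st;and  dual
c4: i6 ld  no-port MEM/MEM
c5: i7,i8 ld;and  dual
c6: i9 st  no-port MEM/MEM
c7: i10 ld  WAW r1
c8: i11,i12 and;blt  dual
c9: i13 st  tail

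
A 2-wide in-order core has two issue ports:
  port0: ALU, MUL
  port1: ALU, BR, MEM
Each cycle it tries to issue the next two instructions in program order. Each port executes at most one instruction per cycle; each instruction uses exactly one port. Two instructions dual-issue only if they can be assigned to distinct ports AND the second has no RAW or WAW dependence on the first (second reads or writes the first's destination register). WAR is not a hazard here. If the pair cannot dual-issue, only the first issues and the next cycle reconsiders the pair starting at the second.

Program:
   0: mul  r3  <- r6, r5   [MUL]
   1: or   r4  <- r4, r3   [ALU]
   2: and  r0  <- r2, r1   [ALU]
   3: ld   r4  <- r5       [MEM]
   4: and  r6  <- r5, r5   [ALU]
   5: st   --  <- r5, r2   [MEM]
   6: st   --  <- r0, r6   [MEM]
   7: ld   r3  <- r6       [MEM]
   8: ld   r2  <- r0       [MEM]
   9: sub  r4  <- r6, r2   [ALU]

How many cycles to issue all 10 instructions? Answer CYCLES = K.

CYCLES = 8

#0 head=0: mul i0 RAW r3
#1 head=1: or/and i1/i2 dual
#2 head=3: ld/and i3/i4 dual
#3 head=5: st i5 no-port MEM/MEM
#4 head=6: st i6 no-port MEM/MEM
#5 head=7: ld i7 no-port MEM/MEM
#6 head=8: ld i8 RAW r2
#7 head=9: sub i9 tail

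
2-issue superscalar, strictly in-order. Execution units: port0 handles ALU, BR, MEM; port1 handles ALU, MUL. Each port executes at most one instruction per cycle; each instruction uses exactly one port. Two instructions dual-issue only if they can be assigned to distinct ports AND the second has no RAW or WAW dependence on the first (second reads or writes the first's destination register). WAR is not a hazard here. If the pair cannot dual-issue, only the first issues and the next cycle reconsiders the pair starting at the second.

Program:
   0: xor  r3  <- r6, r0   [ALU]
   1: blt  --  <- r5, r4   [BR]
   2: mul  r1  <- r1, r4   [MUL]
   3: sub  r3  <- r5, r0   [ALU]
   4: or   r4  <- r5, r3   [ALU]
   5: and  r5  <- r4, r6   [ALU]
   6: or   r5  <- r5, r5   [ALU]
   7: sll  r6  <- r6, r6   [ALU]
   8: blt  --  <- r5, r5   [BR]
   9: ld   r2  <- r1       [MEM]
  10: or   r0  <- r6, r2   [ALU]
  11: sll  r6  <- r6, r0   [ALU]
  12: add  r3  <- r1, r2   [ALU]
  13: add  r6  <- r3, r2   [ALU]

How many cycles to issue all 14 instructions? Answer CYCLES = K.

CYCLES = 10

[0] i0&i1  xor;blt  -- 2-wide
[1] i2&i3  mul;sub  -- 2-wide
[2] i4  or  -- RAW r4
[3] i5  and  -- RAW+WAW r5
[4] i6&i7  or;sll  -- 2-wide
[5] i8  blt  -- no-port BR/MEM
[6] i9  ld  -- RAW r2
[7] i10  or  -- RAW r0
[8] i11&i12  sll;add  -- 2-wide
[9] i13  add  -- tail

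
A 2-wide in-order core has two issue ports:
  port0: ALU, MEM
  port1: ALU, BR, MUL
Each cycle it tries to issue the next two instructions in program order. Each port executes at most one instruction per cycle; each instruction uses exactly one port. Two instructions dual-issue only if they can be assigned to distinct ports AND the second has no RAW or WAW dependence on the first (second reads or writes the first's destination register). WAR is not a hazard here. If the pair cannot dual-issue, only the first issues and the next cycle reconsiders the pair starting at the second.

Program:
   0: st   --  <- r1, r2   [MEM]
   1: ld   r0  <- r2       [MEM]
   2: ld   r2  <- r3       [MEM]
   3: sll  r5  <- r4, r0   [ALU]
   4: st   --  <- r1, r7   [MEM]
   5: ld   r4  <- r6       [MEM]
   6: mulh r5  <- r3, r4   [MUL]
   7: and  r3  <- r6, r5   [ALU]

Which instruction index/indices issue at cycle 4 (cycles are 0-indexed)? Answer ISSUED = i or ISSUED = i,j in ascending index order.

ISSUED = 5

#0 head=0: st i0 no-port MEM/MEM
#1 head=1: ld i1 no-port MEM/MEM
#2 head=2: ld;sll i2,i3 pair
#3 head=4: st i4 no-port MEM/MEM
#4 head=5: ld i5 RAW r4
#5 head=6: mulh i6 RAW r5
#6 head=7: and i7 tail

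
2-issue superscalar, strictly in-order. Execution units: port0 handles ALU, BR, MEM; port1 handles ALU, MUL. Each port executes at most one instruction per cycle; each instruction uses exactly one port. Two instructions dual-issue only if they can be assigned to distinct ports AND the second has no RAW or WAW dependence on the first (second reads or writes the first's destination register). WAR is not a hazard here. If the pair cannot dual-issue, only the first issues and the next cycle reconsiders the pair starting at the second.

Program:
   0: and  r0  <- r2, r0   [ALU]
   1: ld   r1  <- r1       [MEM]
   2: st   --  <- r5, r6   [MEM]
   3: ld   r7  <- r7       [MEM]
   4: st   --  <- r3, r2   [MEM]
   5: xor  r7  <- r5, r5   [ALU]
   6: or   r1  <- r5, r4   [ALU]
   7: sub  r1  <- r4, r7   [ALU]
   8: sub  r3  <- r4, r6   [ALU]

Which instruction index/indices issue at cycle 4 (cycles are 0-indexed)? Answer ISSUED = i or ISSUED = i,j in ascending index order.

0. and ld @i0,i1  | dual
1. st @i2  | no-port MEM/MEM
2. ld @i3  | no-port MEM/MEM
3. st xor @i4,i5  | dual
4. or @i6  | WAW r1
5. sub sub @i7,i8  | dual

ISSUED = 6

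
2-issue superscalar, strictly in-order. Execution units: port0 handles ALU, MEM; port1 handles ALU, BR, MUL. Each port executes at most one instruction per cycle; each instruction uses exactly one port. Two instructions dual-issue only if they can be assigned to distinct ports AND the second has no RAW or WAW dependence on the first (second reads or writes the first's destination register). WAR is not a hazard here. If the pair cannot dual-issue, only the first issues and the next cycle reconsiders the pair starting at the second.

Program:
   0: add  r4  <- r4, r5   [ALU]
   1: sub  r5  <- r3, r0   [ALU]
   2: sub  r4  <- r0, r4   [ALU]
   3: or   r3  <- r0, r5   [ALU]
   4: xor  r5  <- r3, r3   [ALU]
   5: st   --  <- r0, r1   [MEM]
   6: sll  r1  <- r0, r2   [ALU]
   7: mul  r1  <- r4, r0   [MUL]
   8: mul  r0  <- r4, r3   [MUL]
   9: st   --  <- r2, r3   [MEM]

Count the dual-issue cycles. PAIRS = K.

PAIRS = 4

[0] i0,i1  add sub  -- dual
[1] i2,i3  sub or  -- dual
[2] i4,i5  xor st  -- dual
[3] i6  sll  -- WAW r1
[4] i7  mul  -- no-port MUL/MUL
[5] i8,i9  mul st  -- dual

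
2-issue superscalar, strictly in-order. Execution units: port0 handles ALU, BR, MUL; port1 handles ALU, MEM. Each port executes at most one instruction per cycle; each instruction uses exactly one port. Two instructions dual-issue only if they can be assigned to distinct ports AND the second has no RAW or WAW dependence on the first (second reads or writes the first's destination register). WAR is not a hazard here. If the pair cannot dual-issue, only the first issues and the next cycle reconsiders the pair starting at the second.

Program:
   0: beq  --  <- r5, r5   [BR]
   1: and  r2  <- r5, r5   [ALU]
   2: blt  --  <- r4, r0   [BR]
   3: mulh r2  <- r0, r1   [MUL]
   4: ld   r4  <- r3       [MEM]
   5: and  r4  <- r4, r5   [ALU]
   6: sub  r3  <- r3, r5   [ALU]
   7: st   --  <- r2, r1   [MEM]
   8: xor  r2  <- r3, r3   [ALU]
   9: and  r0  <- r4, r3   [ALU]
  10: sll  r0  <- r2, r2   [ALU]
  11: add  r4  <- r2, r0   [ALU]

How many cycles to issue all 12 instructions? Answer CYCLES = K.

[0] i0,i1  beq.BR+and.ALU  -- 2-wide
[1] i2  blt.BR  -- no-port BR/MUL
[2] i3,i4  mulh.MUL+ld.MEM  -- 2-wide
[3] i5,i6  and.ALU+sub.ALU  -- 2-wide
[4] i7,i8  st.MEM+xor.ALU  -- 2-wide
[5] i9  and.ALU  -- WAW r0
[6] i10  sll.ALU  -- RAW r0
[7] i11  add.ALU  -- tail

CYCLES = 8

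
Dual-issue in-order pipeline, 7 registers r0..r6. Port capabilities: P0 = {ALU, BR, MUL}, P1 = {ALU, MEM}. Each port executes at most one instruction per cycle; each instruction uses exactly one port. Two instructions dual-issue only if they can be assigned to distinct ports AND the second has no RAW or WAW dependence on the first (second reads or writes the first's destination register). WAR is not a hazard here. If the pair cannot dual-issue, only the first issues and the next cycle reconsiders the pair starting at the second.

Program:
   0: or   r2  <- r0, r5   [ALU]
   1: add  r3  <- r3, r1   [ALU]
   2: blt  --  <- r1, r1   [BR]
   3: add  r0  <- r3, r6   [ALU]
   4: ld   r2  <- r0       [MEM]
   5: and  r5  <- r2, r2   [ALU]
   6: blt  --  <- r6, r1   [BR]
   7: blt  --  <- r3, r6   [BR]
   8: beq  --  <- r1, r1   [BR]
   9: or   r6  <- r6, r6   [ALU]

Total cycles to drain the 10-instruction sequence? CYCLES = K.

0. or;add @i0,i1  | dual
1. blt;add @i2,i3  | dual
2. ld @i4  | RAW r2
3. and;blt @i5,i6  | dual
4. blt @i7  | no-port BR/BR
5. beq;or @i8,i9  | dual

CYCLES = 6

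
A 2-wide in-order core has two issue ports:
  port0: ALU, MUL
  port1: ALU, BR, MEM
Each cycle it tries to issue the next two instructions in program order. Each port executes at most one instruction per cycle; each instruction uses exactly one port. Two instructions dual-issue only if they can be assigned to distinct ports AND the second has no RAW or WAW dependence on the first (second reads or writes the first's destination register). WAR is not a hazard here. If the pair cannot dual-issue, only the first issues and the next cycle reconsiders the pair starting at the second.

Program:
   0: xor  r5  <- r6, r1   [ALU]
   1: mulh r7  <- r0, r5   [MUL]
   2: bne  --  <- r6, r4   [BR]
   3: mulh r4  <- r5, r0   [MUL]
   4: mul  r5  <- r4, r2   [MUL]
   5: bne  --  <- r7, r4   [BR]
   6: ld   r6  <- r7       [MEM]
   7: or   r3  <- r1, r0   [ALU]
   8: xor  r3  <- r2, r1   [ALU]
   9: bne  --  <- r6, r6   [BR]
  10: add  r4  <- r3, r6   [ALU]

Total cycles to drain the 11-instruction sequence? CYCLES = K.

t=0 i0:xor ; RAW r5
t=1 i1/i2:mulh+bne ; 2-wide
t=2 i3:mulh ; no-port MUL/MUL
t=3 i4/i5:mul+bne ; 2-wide
t=4 i6/i7:ld+or ; 2-wide
t=5 i8/i9:xor+bne ; 2-wide
t=6 i10:add ; tail

CYCLES = 7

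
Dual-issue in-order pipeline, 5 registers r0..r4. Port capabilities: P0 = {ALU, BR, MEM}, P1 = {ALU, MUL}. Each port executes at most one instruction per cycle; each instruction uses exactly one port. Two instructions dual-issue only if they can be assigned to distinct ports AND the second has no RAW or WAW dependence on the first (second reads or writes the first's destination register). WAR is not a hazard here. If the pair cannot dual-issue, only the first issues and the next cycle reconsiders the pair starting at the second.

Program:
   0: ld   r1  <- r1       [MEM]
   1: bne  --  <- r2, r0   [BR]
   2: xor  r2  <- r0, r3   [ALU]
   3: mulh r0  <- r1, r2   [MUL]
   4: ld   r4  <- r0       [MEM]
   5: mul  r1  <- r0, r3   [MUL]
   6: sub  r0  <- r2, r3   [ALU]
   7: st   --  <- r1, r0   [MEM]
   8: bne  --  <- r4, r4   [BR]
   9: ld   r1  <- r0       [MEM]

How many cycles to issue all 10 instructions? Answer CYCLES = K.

[0] i0  ld.MEM  -- no-port MEM/BR
[1] i1&i2  bne.BR xor.ALU  -- 2-wide
[2] i3  mulh.MUL  -- RAW r0
[3] i4&i5  ld.MEM mul.MUL  -- 2-wide
[4] i6  sub.ALU  -- RAW r0
[5] i7  st.MEM  -- no-port MEM/BR
[6] i8  bne.BR  -- no-port BR/MEM
[7] i9  ld.MEM  -- tail

CYCLES = 8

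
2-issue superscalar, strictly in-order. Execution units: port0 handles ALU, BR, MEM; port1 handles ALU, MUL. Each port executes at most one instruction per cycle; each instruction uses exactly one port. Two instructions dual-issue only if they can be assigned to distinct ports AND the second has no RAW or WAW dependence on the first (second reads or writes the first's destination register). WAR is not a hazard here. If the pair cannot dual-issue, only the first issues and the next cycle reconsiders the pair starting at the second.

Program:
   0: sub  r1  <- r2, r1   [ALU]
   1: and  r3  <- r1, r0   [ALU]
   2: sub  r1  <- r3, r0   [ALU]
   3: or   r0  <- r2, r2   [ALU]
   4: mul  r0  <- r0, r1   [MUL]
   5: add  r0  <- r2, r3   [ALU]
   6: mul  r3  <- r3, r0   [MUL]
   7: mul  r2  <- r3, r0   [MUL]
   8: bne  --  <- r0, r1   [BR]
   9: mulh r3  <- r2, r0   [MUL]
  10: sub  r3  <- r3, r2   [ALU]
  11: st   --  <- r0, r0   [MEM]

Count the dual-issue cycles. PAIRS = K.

PAIRS = 3

  cy0 -> i0 (sub) RAW r1
  cy1 -> i1 (and) RAW r3
  cy2 -> i2&i3 (sub or) 2-wide
  cy3 -> i4 (mul) WAW r0
  cy4 -> i5 (add) RAW r0
  cy5 -> i6 (mul) no-port MUL/MUL
  cy6 -> i7&i8 (mul bne) 2-wide
  cy7 -> i9 (mulh) RAW+WAW r3
  cy8 -> i10&i11 (sub st) 2-wide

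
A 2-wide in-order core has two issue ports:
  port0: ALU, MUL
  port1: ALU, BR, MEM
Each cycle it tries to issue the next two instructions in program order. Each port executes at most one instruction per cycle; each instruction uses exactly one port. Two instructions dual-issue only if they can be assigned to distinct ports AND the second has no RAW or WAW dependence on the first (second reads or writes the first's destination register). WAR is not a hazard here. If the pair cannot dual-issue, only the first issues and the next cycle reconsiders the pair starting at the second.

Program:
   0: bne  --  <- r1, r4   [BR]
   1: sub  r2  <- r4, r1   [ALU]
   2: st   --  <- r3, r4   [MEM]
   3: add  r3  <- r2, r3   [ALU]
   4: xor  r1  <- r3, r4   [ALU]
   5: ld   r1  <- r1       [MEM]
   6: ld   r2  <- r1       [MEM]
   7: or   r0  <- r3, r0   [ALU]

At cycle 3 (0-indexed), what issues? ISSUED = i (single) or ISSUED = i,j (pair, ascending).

  cy0 -> i0,i1 (bne.BR sub.ALU) pair
  cy1 -> i2,i3 (st.MEM add.ALU) pair
  cy2 -> i4 (xor.ALU) RAW+WAW r1
  cy3 -> i5 (ld.MEM) no-port MEM/MEM
  cy4 -> i6,i7 (ld.MEM or.ALU) pair

ISSUED = 5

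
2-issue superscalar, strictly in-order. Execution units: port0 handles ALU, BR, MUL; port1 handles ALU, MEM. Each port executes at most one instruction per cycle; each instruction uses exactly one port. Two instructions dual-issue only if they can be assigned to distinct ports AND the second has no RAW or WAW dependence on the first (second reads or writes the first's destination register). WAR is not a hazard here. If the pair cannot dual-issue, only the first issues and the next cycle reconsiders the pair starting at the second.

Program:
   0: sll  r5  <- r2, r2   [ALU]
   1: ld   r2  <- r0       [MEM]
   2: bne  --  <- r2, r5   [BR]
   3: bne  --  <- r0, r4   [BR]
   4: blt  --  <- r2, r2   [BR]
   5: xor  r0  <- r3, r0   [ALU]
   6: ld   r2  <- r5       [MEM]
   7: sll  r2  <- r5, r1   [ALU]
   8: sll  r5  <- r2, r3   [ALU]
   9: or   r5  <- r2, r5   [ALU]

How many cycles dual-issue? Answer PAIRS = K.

PAIRS = 2

[0] i0+i1  sll.ALU/ld.MEM  -- 2-wide
[1] i2  bne.BR  -- no-port BR/BR
[2] i3  bne.BR  -- no-port BR/BR
[3] i4+i5  blt.BR/xor.ALU  -- 2-wide
[4] i6  ld.MEM  -- WAW r2
[5] i7  sll.ALU  -- RAW r2
[6] i8  sll.ALU  -- RAW+WAW r5
[7] i9  or.ALU  -- tail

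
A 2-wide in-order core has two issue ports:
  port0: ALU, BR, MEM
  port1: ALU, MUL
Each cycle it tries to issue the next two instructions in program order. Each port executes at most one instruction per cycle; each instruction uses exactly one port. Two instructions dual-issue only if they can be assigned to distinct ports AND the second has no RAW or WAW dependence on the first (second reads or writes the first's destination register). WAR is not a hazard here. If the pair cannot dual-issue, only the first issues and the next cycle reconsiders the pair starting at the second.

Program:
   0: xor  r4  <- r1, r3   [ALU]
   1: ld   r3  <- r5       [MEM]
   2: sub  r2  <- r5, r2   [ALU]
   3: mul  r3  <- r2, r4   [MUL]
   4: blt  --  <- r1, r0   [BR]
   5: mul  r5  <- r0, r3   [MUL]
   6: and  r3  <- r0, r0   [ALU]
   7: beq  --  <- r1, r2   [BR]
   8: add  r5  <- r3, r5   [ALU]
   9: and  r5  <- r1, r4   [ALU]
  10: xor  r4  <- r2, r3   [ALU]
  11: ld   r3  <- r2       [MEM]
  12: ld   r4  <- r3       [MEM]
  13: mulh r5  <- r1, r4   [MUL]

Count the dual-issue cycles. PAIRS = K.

PAIRS = 5

t=0 i0,i1:xor.ALU;ld.MEM ; 2-wide
t=1 i2:sub.ALU ; RAW r2
t=2 i3,i4:mul.MUL;blt.BR ; 2-wide
t=3 i5,i6:mul.MUL;and.ALU ; 2-wide
t=4 i7,i8:beq.BR;add.ALU ; 2-wide
t=5 i9,i10:and.ALU;xor.ALU ; 2-wide
t=6 i11:ld.MEM ; no-port MEM/MEM
t=7 i12:ld.MEM ; RAW r4
t=8 i13:mulh.MUL ; tail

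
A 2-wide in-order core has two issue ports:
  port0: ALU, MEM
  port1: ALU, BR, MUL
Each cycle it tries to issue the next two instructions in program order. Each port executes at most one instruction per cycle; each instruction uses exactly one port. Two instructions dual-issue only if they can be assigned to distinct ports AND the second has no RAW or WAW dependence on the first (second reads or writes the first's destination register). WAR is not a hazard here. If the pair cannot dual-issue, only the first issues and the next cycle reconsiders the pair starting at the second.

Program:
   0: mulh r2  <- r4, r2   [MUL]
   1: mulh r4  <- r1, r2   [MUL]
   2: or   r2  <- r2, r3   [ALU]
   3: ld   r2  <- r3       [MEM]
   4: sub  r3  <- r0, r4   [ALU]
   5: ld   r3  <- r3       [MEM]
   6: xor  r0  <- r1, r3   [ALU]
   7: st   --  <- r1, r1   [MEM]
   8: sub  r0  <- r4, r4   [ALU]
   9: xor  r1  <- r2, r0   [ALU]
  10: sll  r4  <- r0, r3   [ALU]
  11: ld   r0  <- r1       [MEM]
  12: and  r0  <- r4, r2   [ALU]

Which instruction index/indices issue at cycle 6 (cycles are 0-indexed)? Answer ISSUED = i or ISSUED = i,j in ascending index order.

ISSUED = 9,10

0. mulh @i0  | no-port MUL/MUL
1. mulh+or @i1/i2  | 2-wide
2. ld+sub @i3/i4  | 2-wide
3. ld @i5  | RAW r3
4. xor+st @i6/i7  | 2-wide
5. sub @i8  | RAW r0
6. xor+sll @i9/i10  | 2-wide
7. ld @i11  | WAW r0
8. and @i12  | tail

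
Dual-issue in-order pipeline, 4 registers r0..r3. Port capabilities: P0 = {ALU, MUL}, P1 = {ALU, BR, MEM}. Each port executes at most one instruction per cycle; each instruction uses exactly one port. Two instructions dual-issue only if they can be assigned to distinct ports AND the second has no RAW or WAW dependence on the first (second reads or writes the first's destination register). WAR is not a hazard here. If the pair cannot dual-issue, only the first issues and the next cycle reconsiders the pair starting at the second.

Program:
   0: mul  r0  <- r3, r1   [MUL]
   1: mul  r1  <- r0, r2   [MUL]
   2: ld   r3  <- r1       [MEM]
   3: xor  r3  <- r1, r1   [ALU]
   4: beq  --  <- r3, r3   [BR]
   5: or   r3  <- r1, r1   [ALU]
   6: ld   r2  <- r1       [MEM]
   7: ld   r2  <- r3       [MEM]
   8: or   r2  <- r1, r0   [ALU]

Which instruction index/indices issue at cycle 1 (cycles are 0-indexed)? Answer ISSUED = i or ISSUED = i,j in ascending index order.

ISSUED = 1

0. mul @i0  | no-port MUL/MUL
1. mul @i1  | RAW r1
2. ld @i2  | WAW r3
3. xor @i3  | RAW r3
4. beq/or @i4,i5  | dual
5. ld @i6  | no-port MEM/MEM
6. ld @i7  | WAW r2
7. or @i8  | tail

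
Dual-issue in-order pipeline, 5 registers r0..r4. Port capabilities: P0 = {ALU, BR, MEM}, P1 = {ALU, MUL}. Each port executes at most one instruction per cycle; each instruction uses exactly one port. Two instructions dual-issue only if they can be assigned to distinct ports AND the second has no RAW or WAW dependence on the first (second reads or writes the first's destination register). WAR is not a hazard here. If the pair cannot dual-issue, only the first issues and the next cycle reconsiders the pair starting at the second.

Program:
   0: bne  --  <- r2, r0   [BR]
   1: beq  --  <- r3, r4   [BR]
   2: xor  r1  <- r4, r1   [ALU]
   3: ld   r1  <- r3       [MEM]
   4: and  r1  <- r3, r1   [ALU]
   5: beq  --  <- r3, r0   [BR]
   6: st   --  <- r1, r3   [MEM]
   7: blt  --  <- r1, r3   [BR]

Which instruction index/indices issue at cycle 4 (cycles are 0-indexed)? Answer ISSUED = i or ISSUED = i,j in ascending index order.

ISSUED = 6

t=0 i0:bne.BR ; no-port BR/BR
t=1 i1+i2:beq.BR;xor.ALU ; dual
t=2 i3:ld.MEM ; RAW+WAW r1
t=3 i4+i5:and.ALU;beq.BR ; dual
t=4 i6:st.MEM ; no-port MEM/BR
t=5 i7:blt.BR ; tail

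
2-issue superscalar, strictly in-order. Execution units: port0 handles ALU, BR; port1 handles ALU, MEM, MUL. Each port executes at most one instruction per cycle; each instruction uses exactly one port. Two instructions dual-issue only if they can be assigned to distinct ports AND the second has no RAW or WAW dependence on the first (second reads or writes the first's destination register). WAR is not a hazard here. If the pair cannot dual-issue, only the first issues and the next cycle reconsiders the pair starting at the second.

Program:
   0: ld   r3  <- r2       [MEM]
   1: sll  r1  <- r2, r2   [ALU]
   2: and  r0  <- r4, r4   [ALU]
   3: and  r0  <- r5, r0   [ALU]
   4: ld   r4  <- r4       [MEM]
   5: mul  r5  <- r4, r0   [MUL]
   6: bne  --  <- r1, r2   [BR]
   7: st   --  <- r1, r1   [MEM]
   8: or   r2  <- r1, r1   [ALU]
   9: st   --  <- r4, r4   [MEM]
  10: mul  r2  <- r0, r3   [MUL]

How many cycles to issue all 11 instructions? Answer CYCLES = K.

CYCLES = 7

c0: i0&i1 ld.MEM/sll.ALU  pair
c1: i2 and.ALU  RAW+WAW r0
c2: i3&i4 and.ALU/ld.MEM  pair
c3: i5&i6 mul.MUL/bne.BR  pair
c4: i7&i8 st.MEM/or.ALU  pair
c5: i9 st.MEM  no-port MEM/MUL
c6: i10 mul.MUL  tail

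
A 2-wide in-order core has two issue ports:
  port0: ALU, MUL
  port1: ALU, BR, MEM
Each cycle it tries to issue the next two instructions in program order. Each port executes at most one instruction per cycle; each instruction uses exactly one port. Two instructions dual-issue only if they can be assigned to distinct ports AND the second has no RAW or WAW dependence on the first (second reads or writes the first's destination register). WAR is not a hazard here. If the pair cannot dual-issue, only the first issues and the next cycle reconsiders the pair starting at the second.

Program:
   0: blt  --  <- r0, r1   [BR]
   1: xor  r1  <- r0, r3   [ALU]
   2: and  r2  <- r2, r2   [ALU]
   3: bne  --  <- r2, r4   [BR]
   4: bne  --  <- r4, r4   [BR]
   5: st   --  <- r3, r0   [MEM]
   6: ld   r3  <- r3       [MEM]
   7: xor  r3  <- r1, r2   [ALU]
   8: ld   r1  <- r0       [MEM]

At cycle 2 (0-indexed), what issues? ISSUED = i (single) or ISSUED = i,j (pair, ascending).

ISSUED = 3

#0 head=0: blt+xor i0+i1 2-wide
#1 head=2: and i2 RAW r2
#2 head=3: bne i3 no-port BR/BR
#3 head=4: bne i4 no-port BR/MEM
#4 head=5: st i5 no-port MEM/MEM
#5 head=6: ld i6 WAW r3
#6 head=7: xor+ld i7+i8 2-wide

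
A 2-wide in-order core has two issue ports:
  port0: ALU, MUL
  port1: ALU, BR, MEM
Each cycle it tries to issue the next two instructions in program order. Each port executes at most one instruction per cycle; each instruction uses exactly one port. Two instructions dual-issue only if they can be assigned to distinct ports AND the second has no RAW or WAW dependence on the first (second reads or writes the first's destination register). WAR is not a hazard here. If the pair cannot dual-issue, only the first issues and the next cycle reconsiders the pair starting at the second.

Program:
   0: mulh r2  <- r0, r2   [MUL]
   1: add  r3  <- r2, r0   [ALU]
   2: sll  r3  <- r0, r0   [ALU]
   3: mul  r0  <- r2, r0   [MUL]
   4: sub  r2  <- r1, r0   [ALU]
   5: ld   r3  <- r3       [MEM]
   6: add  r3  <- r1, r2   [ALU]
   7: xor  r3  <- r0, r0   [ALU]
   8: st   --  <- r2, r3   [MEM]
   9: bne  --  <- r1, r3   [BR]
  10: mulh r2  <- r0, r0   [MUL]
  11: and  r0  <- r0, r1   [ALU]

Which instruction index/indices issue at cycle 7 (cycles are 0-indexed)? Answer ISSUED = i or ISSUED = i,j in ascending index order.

t=0 i0:mulh ; RAW r2
t=1 i1:add ; WAW r3
t=2 i2,i3:sll;mul ; dual
t=3 i4,i5:sub;ld ; dual
t=4 i6:add ; WAW r3
t=5 i7:xor ; RAW r3
t=6 i8:st ; no-port MEM/BR
t=7 i9,i10:bne;mulh ; dual
t=8 i11:and ; tail

ISSUED = 9,10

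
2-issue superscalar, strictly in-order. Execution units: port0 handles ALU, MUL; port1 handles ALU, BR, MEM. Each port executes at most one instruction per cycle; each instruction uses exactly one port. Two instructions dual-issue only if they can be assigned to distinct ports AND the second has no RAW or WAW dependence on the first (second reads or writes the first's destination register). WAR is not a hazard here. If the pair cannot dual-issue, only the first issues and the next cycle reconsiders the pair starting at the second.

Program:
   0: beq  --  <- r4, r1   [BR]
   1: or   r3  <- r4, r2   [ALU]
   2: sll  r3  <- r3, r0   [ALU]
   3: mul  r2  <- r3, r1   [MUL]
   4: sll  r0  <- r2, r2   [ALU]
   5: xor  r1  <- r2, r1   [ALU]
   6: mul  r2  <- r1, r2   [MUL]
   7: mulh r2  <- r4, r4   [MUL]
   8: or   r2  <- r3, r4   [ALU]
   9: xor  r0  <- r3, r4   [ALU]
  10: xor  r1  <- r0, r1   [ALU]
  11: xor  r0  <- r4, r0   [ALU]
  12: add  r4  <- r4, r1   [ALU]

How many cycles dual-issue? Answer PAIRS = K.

c0: i0,i1 beq+or  dual
c1: i2 sll  RAW r3
c2: i3 mul  RAW r2
c3: i4,i5 sll+xor  dual
c4: i6 mul  no-port MUL/MUL
c5: i7 mulh  WAW r2
c6: i8,i9 or+xor  dual
c7: i10,i11 xor+xor  dual
c8: i12 add  tail

PAIRS = 4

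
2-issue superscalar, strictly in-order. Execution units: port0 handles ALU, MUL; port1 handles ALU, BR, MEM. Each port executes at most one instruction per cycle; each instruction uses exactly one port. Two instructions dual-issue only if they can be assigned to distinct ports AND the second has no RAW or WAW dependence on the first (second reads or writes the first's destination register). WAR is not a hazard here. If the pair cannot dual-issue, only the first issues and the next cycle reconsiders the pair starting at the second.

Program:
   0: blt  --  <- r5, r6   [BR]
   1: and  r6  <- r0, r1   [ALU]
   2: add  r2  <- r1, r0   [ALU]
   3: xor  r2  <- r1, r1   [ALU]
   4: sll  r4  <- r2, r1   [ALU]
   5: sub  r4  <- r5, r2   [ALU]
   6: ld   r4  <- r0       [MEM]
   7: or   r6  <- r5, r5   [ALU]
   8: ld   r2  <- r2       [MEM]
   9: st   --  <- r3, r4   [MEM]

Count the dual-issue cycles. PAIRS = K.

#0 head=0: blt.BR+and.ALU i0+i1 pair
#1 head=2: add.ALU i2 WAW r2
#2 head=3: xor.ALU i3 RAW r2
#3 head=4: sll.ALU i4 WAW r4
#4 head=5: sub.ALU i5 WAW r4
#5 head=6: ld.MEM+or.ALU i6+i7 pair
#6 head=8: ld.MEM i8 no-port MEM/MEM
#7 head=9: st.MEM i9 tail

PAIRS = 2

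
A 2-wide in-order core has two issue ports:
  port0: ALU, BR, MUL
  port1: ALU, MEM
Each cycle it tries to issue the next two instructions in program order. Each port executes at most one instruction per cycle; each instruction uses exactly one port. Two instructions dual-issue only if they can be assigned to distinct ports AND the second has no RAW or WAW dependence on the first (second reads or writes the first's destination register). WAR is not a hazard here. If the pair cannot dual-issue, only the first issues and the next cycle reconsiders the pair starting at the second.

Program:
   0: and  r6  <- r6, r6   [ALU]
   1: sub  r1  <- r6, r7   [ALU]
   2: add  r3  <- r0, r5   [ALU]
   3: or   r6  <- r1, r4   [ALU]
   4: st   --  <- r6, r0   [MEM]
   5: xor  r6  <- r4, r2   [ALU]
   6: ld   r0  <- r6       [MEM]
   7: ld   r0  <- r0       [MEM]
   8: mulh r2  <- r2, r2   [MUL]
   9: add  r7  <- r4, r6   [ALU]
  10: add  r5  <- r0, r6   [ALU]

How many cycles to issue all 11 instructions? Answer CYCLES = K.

CYCLES = 7

t=0 i0:and ; RAW r6
t=1 i1&i2:sub+add ; dual
t=2 i3:or ; RAW r6
t=3 i4&i5:st+xor ; dual
t=4 i6:ld ; no-port MEM/MEM
t=5 i7&i8:ld+mulh ; dual
t=6 i9&i10:add+add ; dual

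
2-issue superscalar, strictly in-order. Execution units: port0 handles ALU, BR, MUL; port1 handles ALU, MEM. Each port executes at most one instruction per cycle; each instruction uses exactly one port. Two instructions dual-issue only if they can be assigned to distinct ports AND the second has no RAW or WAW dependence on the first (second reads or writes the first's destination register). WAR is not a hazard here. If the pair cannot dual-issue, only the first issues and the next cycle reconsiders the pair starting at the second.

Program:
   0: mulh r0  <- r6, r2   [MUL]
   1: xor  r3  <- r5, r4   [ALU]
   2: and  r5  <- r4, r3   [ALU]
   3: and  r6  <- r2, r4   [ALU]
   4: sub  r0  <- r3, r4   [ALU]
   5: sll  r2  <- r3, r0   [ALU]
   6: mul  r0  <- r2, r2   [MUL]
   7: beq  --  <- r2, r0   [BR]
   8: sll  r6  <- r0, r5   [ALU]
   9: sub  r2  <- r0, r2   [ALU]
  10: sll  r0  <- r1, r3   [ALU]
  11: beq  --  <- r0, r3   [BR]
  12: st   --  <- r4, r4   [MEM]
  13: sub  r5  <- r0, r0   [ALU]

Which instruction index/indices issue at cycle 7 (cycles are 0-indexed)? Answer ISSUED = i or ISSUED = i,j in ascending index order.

ISSUED = 11,12

#0 head=0: mulh.MUL xor.ALU i0&i1 pair
#1 head=2: and.ALU and.ALU i2&i3 pair
#2 head=4: sub.ALU i4 RAW r0
#3 head=5: sll.ALU i5 RAW r2
#4 head=6: mul.MUL i6 no-port MUL/BR
#5 head=7: beq.BR sll.ALU i7&i8 pair
#6 head=9: sub.ALU sll.ALU i9&i10 pair
#7 head=11: beq.BR st.MEM i11&i12 pair
#8 head=13: sub.ALU i13 tail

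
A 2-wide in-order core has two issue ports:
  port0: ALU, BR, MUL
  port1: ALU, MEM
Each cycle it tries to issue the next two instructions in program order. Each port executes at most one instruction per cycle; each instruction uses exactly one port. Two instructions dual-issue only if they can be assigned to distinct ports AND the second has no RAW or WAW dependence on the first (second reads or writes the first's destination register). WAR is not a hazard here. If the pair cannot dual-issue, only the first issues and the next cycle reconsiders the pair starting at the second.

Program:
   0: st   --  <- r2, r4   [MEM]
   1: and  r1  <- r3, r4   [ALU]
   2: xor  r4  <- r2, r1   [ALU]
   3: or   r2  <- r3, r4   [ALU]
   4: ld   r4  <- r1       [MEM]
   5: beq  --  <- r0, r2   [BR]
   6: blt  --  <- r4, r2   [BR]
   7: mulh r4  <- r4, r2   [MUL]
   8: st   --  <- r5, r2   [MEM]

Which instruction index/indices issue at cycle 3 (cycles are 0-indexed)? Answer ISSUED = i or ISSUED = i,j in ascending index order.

ISSUED = 5

#0 head=0: st and i0&i1 pair
#1 head=2: xor i2 RAW r4
#2 head=3: or ld i3&i4 pair
#3 head=5: beq i5 no-port BR/BR
#4 head=6: blt i6 no-port BR/MUL
#5 head=7: mulh st i7&i8 pair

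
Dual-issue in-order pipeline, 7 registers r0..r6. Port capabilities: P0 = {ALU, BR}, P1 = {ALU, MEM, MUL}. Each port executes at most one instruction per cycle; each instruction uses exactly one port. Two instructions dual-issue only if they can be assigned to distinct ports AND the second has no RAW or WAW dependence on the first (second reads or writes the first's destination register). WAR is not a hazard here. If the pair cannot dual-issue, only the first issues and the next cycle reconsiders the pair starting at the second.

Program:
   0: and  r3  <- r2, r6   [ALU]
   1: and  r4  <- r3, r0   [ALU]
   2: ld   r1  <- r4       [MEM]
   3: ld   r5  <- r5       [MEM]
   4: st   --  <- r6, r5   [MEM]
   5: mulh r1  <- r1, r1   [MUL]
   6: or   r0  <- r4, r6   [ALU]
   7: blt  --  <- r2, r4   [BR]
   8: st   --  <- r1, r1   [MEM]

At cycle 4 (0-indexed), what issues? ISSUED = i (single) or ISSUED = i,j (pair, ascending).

  cy0 -> i0 (and) RAW r3
  cy1 -> i1 (and) RAW r4
  cy2 -> i2 (ld) no-port MEM/MEM
  cy3 -> i3 (ld) no-port MEM/MEM
  cy4 -> i4 (st) no-port MEM/MUL
  cy5 -> i5&i6 (mulh;or) dual
  cy6 -> i7&i8 (blt;st) dual

ISSUED = 4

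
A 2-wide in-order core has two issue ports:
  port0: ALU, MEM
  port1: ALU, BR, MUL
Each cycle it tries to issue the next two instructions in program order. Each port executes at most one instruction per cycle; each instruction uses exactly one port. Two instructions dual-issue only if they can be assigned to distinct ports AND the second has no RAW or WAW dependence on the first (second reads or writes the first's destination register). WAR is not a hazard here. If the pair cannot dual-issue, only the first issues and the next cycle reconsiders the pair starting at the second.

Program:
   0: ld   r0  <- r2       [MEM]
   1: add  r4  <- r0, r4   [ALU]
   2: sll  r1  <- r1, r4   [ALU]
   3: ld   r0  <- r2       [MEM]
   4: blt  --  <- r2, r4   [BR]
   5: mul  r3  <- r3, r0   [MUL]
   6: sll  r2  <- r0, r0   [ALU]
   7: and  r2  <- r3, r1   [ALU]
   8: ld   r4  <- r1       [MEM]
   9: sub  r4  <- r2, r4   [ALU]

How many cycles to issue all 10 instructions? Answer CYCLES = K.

CYCLES = 7

#0 head=0: ld i0 RAW r0
#1 head=1: add i1 RAW r4
#2 head=2: sll;ld i2/i3 dual
#3 head=4: blt i4 no-port BR/MUL
#4 head=5: mul;sll i5/i6 dual
#5 head=7: and;ld i7/i8 dual
#6 head=9: sub i9 tail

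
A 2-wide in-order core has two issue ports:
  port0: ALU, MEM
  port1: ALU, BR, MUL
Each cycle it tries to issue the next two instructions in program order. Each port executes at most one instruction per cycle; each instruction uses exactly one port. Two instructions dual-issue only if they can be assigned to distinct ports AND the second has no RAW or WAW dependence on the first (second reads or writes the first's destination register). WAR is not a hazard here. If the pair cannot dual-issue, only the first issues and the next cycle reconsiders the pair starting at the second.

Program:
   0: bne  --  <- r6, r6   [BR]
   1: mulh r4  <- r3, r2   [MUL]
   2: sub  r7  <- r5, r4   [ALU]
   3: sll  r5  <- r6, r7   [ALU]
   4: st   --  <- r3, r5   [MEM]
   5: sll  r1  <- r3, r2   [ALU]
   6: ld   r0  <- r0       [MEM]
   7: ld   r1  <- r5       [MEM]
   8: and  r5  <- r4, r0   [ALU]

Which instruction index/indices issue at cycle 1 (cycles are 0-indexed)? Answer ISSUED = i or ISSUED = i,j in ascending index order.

#0 head=0: bne.BR i0 no-port BR/MUL
#1 head=1: mulh.MUL i1 RAW r4
#2 head=2: sub.ALU i2 RAW r7
#3 head=3: sll.ALU i3 RAW r5
#4 head=4: st.MEM;sll.ALU i4/i5 dual
#5 head=6: ld.MEM i6 no-port MEM/MEM
#6 head=7: ld.MEM;and.ALU i7/i8 dual

ISSUED = 1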